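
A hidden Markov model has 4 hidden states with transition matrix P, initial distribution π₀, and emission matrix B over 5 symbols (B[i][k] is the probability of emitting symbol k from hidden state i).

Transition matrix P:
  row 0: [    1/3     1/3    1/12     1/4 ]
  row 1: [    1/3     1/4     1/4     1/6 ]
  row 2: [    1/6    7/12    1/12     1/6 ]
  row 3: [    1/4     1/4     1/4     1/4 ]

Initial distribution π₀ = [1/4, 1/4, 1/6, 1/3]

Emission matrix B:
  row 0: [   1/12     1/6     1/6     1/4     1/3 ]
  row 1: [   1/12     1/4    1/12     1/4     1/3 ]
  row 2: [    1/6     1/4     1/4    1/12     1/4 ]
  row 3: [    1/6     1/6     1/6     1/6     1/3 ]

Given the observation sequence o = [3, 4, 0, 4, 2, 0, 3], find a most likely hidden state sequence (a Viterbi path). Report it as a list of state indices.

path = [0, 1, 2, 1, 2, 1, 0]

t=0: δ = [6.250e-02, 6.250e-02, 1.389e-02, 5.556e-02]  (obs o_0=3)
t=1: δ = [6.944e-03, 6.944e-03, 3.906e-03, 5.208e-03]  ψ = [0, 0, 1, 0]  (obs o_1=4)
t=2: δ = [1.929e-04, 1.929e-04, 2.894e-04, 2.894e-04]  ψ = [0, 0, 1, 0]  (obs o_2=0)
t=3: δ = [2.411e-05, 5.626e-05, 1.808e-05, 2.411e-05]  ψ = [3, 2, 3, 3]  (obs o_3=4)
t=4: δ = [3.126e-06, 1.172e-06, 3.516e-06, 1.563e-06]  ψ = [1, 1, 1, 1]  (obs o_4=2)
t=5: δ = [8.683e-08, 1.709e-07, 6.512e-08, 1.302e-07]  ψ = [0, 2, 3, 0]  (obs o_5=0)
t=6: δ = [1.424e-08, 1.068e-08, 3.561e-09, 5.427e-09]  ψ = [1, 1, 1, 3]  (obs o_6=3)
backtrack: best end state = 0; path = [0, 1, 2, 1, 2, 1, 0]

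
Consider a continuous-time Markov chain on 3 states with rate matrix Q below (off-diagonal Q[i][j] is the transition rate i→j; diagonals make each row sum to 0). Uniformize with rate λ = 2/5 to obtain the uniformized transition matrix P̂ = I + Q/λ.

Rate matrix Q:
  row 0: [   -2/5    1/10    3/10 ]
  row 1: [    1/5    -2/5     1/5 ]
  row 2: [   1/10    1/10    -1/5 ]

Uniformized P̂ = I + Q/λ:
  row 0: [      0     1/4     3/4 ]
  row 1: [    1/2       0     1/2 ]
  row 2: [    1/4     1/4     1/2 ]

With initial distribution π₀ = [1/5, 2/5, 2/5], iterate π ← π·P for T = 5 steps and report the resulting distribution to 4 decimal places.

π = [0.2410, 0.1998, 0.5592]

t=0: π = [0.2000, 0.4000, 0.4000]
t=1: π = [0.3000, 0.1500, 0.5500]
t=2: π = [0.2125, 0.2125, 0.5750]
t=3: π = [0.2500, 0.1969, 0.5531]
t=4: π = [0.2367, 0.2008, 0.5625]
t=5: π = [0.2410, 0.1998, 0.5592]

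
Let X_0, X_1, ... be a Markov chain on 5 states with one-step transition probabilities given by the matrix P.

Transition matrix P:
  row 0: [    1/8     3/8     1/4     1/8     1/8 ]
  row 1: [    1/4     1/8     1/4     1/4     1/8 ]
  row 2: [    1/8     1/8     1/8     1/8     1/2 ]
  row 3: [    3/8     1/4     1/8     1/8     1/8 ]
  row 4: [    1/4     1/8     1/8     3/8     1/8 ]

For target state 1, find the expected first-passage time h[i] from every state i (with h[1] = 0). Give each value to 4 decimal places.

h = [3.8507, 0.0000, 5.0071, 4.1875, 4.7530]

First-step conditioning: h[1] = 0; for i ≠ 1, h[i] = 1 + Σ_k P[i][k]·h[k].
  h[0] = 1 + 1/8·h[0] + 1/4·h[2] + 1/8·h[3] + 1/8·h[4]
  h[2] = 1 + 1/8·h[0] + 1/8·h[2] + 1/8·h[3] + 1/2·h[4]
  h[3] = 1 + 3/8·h[0] + 1/8·h[2] + 1/8·h[3] + 1/8·h[4]
  h[4] = 1 + 1/4·h[0] + 1/8·h[2] + 3/8·h[3] + 1/8·h[4]
Solving the 4×4 linear system over states ≠ 1 gives exactly h = [4848/1259, 0, 6304/1259, 5272/1259, 5984/1259] (h[1] = 0 is the target).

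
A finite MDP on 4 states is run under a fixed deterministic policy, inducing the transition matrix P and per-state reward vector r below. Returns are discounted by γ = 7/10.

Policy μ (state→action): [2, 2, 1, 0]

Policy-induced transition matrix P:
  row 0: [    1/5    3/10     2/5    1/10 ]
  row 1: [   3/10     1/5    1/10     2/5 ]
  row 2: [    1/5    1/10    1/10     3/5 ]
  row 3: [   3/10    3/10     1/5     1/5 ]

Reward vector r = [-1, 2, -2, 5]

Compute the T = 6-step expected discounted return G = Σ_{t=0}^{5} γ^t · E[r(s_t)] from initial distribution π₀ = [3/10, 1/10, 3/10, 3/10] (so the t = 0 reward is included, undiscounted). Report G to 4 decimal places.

G = 3.3877

t=0: π = [0.3000, 0.1000, 0.3000, 0.3000], E[r] = 0.8000, γ^t·E[r] = 0.800000, running G = 0.800000
t=1: π = [0.2400, 0.2300, 0.2200, 0.3100], E[r] = 1.3300, γ^t·E[r] = 0.931000, running G = 1.731000
t=2: π = [0.2540, 0.2330, 0.2030, 0.3100], E[r] = 1.3560, γ^t·E[r] = 0.664440, running G = 2.395440
t=3: π = [0.2543, 0.2361, 0.2072, 0.3024], E[r] = 1.3155, γ^t·E[r] = 0.451217, running G = 2.846657
t=4: π = [0.2539, 0.2350, 0.2065, 0.3047], E[r] = 1.3263, γ^t·E[r] = 0.318454, running G = 3.165111
t=5: π = [0.2540, 0.2352, 0.2066, 0.3042], E[r] = 1.3243, γ^t·E[r] = 0.222571, running G = 3.387682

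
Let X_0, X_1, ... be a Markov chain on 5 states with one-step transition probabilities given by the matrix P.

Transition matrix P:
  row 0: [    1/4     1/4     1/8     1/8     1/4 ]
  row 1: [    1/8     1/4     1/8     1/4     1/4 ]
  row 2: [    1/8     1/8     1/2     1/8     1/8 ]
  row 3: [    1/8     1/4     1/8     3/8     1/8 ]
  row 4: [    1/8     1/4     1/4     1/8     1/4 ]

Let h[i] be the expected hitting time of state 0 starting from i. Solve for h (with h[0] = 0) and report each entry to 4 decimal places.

h = [0.0000, 8.0000, 8.0000, 8.0000, 8.0000]

First-step conditioning: h[0] = 0; for i ≠ 0, h[i] = 1 + Σ_k P[i][k]·h[k].
  h[1] = 1 + 1/4·h[1] + 1/8·h[2] + 1/4·h[3] + 1/4·h[4]
  h[2] = 1 + 1/8·h[1] + 1/2·h[2] + 1/8·h[3] + 1/8·h[4]
  h[3] = 1 + 1/4·h[1] + 1/8·h[2] + 3/8·h[3] + 1/8·h[4]
  h[4] = 1 + 1/4·h[1] + 1/4·h[2] + 1/8·h[3] + 1/4·h[4]
Solving the 4×4 linear system over states ≠ 0 gives exactly h = [0, 8, 8, 8, 8] (h[0] = 0 is the target).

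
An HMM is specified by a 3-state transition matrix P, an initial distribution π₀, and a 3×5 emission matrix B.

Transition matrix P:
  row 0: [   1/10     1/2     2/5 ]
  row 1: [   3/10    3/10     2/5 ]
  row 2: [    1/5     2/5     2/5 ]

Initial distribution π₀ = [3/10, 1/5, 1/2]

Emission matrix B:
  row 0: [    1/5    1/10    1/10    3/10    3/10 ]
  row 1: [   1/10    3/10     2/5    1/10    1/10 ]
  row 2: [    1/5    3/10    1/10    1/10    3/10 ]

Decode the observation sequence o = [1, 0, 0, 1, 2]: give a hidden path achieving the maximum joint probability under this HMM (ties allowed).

path = [2, 2, 2, 2, 1]

t=0: δ = [3.000e-02, 6.000e-02, 1.500e-01]  (obs o_0=1)
t=1: δ = [6.000e-03, 6.000e-03, 1.200e-02]  ψ = [2, 2, 2]  (obs o_1=0)
t=2: δ = [4.800e-04, 4.800e-04, 9.600e-04]  ψ = [2, 2, 2]  (obs o_2=0)
t=3: δ = [1.920e-05, 1.152e-04, 1.152e-04]  ψ = [2, 2, 2]  (obs o_3=1)
t=4: δ = [3.456e-06, 1.843e-05, 4.608e-06]  ψ = [1, 2, 1]  (obs o_4=2)
backtrack: best end state = 1; path = [2, 2, 2, 2, 1]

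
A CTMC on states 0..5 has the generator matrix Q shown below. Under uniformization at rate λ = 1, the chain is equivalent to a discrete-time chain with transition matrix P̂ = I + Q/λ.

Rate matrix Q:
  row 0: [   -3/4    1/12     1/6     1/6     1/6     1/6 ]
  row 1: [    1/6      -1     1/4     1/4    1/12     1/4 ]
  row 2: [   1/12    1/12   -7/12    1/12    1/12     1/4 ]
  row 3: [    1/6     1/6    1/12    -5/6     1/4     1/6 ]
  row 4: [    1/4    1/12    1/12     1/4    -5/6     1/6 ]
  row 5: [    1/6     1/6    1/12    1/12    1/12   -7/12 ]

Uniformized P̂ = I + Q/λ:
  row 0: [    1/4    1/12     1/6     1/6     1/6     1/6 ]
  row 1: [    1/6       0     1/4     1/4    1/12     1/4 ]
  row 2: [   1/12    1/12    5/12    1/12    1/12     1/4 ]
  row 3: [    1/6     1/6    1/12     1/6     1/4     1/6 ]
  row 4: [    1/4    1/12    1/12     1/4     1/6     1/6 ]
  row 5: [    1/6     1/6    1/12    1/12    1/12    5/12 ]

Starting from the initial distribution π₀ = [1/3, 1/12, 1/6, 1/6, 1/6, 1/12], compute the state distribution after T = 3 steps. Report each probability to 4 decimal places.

π = [0.1787, 0.1075, 0.1748, 0.1524, 0.1359, 0.2507]

t=0: π = [0.3333, 0.0833, 0.1667, 0.1667, 0.1667, 0.0833]
t=1: π = [0.1944, 0.0972, 0.1806, 0.1667, 0.1528, 0.2083]
t=2: π = [0.1806, 0.1065, 0.1759, 0.1551, 0.1400, 0.2419]
t=3: π = [0.1787, 0.1075, 0.1748, 0.1524, 0.1359, 0.2507]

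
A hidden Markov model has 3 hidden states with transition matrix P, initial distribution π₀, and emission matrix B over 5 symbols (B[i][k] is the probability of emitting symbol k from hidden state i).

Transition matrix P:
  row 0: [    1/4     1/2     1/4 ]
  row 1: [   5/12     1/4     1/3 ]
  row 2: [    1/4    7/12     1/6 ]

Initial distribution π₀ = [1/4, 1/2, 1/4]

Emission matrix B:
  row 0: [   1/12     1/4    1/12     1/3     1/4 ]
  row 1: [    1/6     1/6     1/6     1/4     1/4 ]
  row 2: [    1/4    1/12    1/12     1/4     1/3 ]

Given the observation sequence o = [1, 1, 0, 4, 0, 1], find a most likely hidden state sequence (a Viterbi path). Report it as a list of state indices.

path = [1, 0, 1, 2, 1, 0]

t=0: δ = [6.250e-02, 8.333e-02, 2.083e-02]  (obs o_0=1)
t=1: δ = [8.681e-03, 5.208e-03, 2.315e-03]  ψ = [1, 0, 1]  (obs o_1=1)
t=2: δ = [1.808e-04, 7.234e-04, 5.425e-04]  ψ = [0, 0, 0]  (obs o_2=0)
t=3: δ = [7.535e-05, 7.912e-05, 8.038e-05]  ψ = [1, 2, 1]  (obs o_3=4)
t=4: δ = [2.747e-06, 7.814e-06, 6.593e-06]  ψ = [1, 2, 1]  (obs o_4=0)
t=5: δ = [8.140e-07, 6.410e-07, 2.171e-07]  ψ = [1, 2, 1]  (obs o_5=1)
backtrack: best end state = 0; path = [1, 0, 1, 2, 1, 0]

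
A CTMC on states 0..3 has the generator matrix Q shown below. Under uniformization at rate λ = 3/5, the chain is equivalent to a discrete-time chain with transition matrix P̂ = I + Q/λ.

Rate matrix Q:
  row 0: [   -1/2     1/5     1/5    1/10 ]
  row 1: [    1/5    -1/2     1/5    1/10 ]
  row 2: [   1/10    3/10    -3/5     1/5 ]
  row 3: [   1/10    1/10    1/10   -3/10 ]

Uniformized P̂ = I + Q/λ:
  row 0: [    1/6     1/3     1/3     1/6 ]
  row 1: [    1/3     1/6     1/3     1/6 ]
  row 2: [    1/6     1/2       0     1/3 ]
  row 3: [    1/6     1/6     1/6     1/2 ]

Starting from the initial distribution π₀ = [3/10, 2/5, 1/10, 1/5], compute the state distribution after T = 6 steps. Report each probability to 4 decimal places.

π = [0.2121, 0.2729, 0.2121, 0.3030]

t=0: π = [0.3000, 0.4000, 0.1000, 0.2000]
t=1: π = [0.2333, 0.2500, 0.2667, 0.2500]
t=2: π = [0.2083, 0.2944, 0.2028, 0.2944]
t=3: π = [0.2157, 0.2690, 0.2167, 0.2986]
t=4: π = [0.2115, 0.2748, 0.2113, 0.3023]
t=5: π = [0.2125, 0.2724, 0.2125, 0.3027]
t=6: π = [0.2121, 0.2729, 0.2121, 0.3030]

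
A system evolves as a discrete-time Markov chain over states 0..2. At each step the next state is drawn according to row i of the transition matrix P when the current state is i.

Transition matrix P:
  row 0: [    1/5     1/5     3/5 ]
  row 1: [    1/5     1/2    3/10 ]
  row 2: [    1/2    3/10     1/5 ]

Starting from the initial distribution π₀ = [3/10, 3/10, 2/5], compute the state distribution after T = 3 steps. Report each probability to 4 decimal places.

t=0: π = [0.3000, 0.3000, 0.4000]
t=1: π = [0.3200, 0.3300, 0.3500]
t=2: π = [0.3050, 0.3340, 0.3610]
t=3: π = [0.3083, 0.3363, 0.3554]

π = [0.3083, 0.3363, 0.3554]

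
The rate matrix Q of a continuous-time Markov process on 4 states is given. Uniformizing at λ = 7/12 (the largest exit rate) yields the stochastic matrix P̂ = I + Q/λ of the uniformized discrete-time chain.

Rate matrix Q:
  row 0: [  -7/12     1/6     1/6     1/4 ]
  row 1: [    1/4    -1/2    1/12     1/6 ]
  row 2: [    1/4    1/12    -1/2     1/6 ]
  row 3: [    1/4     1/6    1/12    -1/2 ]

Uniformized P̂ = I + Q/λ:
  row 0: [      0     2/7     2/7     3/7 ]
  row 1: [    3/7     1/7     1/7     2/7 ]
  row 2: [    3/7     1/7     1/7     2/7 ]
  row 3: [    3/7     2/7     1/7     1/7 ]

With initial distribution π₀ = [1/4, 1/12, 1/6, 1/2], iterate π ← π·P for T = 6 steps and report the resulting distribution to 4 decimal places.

π = [0.2997, 0.2268, 0.1858, 0.2877]

t=0: π = [0.2500, 0.0833, 0.1667, 0.5000]
t=1: π = [0.3214, 0.2500, 0.1786, 0.2500]
t=2: π = [0.2908, 0.2245, 0.1888, 0.2959]
t=3: π = [0.3039, 0.2267, 0.1844, 0.2850]
t=4: π = [0.2983, 0.2270, 0.1863, 0.2884]
t=5: π = [0.3007, 0.2267, 0.1855, 0.2871]
t=6: π = [0.2997, 0.2268, 0.1858, 0.2877]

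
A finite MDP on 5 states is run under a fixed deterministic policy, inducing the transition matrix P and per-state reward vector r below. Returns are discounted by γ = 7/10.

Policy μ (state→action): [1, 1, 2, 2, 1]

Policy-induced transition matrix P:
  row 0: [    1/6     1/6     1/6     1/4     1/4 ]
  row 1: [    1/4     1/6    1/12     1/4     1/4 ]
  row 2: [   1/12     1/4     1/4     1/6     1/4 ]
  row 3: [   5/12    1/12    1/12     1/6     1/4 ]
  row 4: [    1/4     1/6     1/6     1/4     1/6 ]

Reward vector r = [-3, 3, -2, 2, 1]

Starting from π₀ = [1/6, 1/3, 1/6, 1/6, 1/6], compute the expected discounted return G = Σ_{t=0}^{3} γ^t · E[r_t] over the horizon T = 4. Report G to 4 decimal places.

G = 0.9090

t=0: π = [0.1667, 0.3333, 0.1667, 0.1667, 0.1667], E[r] = 0.6667, γ^t·E[r] = 0.666667, running G = 0.666667
t=1: π = [0.2361, 0.1667, 0.1389, 0.2222, 0.2361], E[r] = 0.1944, γ^t·E[r] = 0.136111, running G = 0.802778
t=2: π = [0.2442, 0.1597, 0.1458, 0.2199, 0.2303], E[r] = 0.1250, γ^t·E[r] = 0.061250, running G = 0.864028
t=3: π = [0.2420, 0.1605, 0.1472, 0.2195, 0.2308], E[r] = 0.1310, γ^t·E[r] = 0.044926, running G = 0.908954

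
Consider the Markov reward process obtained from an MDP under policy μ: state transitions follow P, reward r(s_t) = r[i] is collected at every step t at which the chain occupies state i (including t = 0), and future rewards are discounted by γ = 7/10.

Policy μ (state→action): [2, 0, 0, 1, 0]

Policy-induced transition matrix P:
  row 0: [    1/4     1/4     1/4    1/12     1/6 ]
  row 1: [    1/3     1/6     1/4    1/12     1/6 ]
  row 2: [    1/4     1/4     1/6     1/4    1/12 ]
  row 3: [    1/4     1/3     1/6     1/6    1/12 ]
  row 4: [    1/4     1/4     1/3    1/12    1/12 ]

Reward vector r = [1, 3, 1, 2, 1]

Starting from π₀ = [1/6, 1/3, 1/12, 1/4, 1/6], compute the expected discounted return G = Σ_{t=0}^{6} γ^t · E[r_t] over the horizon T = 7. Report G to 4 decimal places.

t=0: π = [0.1667, 0.3333, 0.0833, 0.2500, 0.1667], E[r] = 1.9167, γ^t·E[r] = 1.916667, running G = 1.916667
t=1: π = [0.2778, 0.2431, 0.2361, 0.1181, 0.1250], E[r] = 1.6042, γ^t·E[r] = 1.122917, running G = 3.039583
t=2: π = [0.2703, 0.2396, 0.2309, 0.1325, 0.1267], E[r] = 1.6117, γ^t·E[r] = 0.789728, running G = 3.829311
t=3: π = [0.2700, 0.2411, 0.2303, 0.1329, 0.1258], E[r] = 1.6150, γ^t·E[r] = 0.553951, running G = 4.383262
t=4: π = [0.2701, 0.2410, 0.2302, 0.1328, 0.1259], E[r] = 1.6147, γ^t·E[r] = 0.387701, running G = 4.770963
t=5: π = [0.2701, 0.2410, 0.2302, 0.1328, 0.1259], E[r] = 1.6147, γ^t·E[r] = 0.271389, running G = 5.042352
t=6: π = [0.2701, 0.2410, 0.2302, 0.1328, 0.1259], E[r] = 1.6147, γ^t·E[r] = 0.189972, running G = 5.232324

G = 5.2323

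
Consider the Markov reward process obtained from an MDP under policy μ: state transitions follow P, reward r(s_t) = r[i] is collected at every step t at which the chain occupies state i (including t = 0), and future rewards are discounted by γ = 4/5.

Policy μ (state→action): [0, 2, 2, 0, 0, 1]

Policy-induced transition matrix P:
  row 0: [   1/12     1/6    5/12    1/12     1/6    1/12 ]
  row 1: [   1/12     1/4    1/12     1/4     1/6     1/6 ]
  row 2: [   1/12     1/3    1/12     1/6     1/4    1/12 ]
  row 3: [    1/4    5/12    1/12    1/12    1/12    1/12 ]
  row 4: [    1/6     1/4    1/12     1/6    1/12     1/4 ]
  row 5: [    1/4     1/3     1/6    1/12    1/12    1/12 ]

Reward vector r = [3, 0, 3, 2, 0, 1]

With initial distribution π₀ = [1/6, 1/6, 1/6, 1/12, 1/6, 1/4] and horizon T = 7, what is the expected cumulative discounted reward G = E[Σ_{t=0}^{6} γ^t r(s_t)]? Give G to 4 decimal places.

t=0: π = [0.1667, 0.1667, 0.1667, 0.0833, 0.1667, 0.2500], E[r] = 1.4167, γ^t·E[r] = 1.416667, running G = 1.416667
t=1: π = [0.1528, 0.2847, 0.1597, 0.1389, 0.1389, 0.1250], E[r] = 1.3403, γ^t·E[r] = 1.072222, running G = 2.488889
t=2: π = [0.1389, 0.2841, 0.1447, 0.1557, 0.1464, 0.1302], E[r] = 1.2922, γ^t·E[r] = 0.827037, running G = 3.315926
t=3: π = [0.1432, 0.2873, 0.1405, 0.1549, 0.1427, 0.1314], E[r] = 1.2923, γ^t·E[r] = 0.661654, running G = 3.977580
t=4: π = [0.1430, 0.2866, 0.1420, 0.1548, 0.1426, 0.1311], E[r] = 1.2956, γ^t·E[r] = 0.530665, running G = 4.508245
t=5: π = [0.1429, 0.2866, 0.1419, 0.1548, 0.1428, 0.1310], E[r] = 1.2949, γ^t·E[r] = 0.424316, running G = 4.932561
t=6: π = [0.1429, 0.2866, 0.1419, 0.1548, 0.1428, 0.1310], E[r] = 1.2949, γ^t·E[r] = 0.339447, running G = 5.272008

G = 5.2720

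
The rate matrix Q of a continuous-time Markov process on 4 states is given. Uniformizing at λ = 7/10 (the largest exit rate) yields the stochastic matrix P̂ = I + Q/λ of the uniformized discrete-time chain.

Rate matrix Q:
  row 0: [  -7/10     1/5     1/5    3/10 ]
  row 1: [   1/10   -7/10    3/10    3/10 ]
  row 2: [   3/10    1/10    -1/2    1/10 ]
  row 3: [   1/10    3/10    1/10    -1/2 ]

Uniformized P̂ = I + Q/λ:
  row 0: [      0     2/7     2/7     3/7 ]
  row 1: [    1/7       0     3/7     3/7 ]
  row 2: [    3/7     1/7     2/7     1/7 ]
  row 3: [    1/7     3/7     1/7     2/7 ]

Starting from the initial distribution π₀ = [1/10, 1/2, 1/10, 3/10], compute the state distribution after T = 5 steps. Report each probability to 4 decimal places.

t=0: π = [0.1000, 0.5000, 0.1000, 0.3000]
t=1: π = [0.1571, 0.1714, 0.3143, 0.3571]
t=2: π = [0.2102, 0.2429, 0.2592, 0.2878]
t=3: π = [0.1869, 0.2204, 0.2793, 0.3134]
t=4: π = [0.1960, 0.2276, 0.2724, 0.3040]
t=5: π = [0.1927, 0.2252, 0.2748, 0.3073]

π = [0.1927, 0.2252, 0.2748, 0.3073]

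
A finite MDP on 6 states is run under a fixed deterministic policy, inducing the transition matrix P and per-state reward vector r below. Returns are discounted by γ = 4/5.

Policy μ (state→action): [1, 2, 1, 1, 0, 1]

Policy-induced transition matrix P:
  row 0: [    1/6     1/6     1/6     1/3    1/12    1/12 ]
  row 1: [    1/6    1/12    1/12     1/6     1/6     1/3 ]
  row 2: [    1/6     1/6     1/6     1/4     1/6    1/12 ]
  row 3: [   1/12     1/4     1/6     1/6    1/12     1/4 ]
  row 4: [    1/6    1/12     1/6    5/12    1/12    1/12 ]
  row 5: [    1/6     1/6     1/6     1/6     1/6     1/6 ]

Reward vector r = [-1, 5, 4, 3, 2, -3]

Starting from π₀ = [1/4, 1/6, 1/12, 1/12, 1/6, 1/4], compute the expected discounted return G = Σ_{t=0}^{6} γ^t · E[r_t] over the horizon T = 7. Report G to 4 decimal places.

t=0: π = [0.2500, 0.1667, 0.0833, 0.0833, 0.1667, 0.2500], E[r] = 0.7500, γ^t·E[r] = 0.750000, running G = 0.750000
t=1: π = [0.1597, 0.1458, 0.1528, 0.2569, 0.1250, 0.1597], E[r] = 1.7222, γ^t·E[r] = 1.377778, running G = 2.127778
t=2: π = [0.1453, 0.1655, 0.1545, 0.2373, 0.1215, 0.1759], E[r] = 1.7274, γ^t·E[r] = 1.105556, running G = 3.233333
t=3: π = [0.1469, 0.1625, 0.1529, 0.2341, 0.1247, 0.1789], E[r] = 1.6922, γ^t·E[r] = 0.866395, running G = 4.099728
t=4: π = [0.1472, 0.1622, 0.1531, 0.2351, 0.1245, 0.1779], E[r] = 1.6971, γ^t·E[r] = 0.695131, running G = 4.794859
t=5: π = [0.1471, 0.1624, 0.1531, 0.2351, 0.1244, 0.1779], E[r] = 1.6977, γ^t·E[r] = 0.556314, running G = 5.351173
t=6: π = [0.1471, 0.1624, 0.1531, 0.2351, 0.1244, 0.1779], E[r] = 1.6975, γ^t·E[r] = 0.444997, running G = 5.796170

G = 5.7962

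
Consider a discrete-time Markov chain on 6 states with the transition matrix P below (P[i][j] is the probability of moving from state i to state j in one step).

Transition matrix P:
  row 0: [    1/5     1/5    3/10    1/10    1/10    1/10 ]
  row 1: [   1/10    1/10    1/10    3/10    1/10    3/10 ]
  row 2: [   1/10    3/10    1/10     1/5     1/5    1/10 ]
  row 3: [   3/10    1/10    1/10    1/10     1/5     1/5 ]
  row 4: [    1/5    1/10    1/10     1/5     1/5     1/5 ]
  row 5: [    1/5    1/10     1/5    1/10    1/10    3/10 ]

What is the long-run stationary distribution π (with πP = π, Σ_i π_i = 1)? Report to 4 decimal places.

π = [0.1853, 0.1500, 0.1571, 0.1603, 0.1464, 0.2008]

Balance equations π_j = Σ_i π_i·P[i][j]:
  π_0 = 1/5·π_0 + 1/10·π_1 + 1/10·π_2 + 3/10·π_3 + 1/5·π_4 + 1/5·π_5
  π_1 = 1/5·π_0 + 1/10·π_1 + 3/10·π_2 + 1/10·π_3 + 1/10·π_4 + 1/10·π_5
  π_2 = 3/10·π_0 + 1/10·π_1 + 1/10·π_2 + 1/10·π_3 + 1/10·π_4 + 1/5·π_5
  π_3 = 1/10·π_0 + 3/10·π_1 + 1/5·π_2 + 1/10·π_3 + 1/5·π_4 + 1/10·π_5
  π_4 = 1/10·π_0 + 1/10·π_1 + 1/5·π_2 + 1/5·π_3 + 1/5·π_4 + 1/10·π_5
  normalize: π_0 + π_1 + π_2 + π_3 + π_4 + π_5 = 1
Solving the linear system gives exactly π = [19239/103813, 15568/103813, 16314/103813, 16646/103813, 15197/103813, 20849/103813].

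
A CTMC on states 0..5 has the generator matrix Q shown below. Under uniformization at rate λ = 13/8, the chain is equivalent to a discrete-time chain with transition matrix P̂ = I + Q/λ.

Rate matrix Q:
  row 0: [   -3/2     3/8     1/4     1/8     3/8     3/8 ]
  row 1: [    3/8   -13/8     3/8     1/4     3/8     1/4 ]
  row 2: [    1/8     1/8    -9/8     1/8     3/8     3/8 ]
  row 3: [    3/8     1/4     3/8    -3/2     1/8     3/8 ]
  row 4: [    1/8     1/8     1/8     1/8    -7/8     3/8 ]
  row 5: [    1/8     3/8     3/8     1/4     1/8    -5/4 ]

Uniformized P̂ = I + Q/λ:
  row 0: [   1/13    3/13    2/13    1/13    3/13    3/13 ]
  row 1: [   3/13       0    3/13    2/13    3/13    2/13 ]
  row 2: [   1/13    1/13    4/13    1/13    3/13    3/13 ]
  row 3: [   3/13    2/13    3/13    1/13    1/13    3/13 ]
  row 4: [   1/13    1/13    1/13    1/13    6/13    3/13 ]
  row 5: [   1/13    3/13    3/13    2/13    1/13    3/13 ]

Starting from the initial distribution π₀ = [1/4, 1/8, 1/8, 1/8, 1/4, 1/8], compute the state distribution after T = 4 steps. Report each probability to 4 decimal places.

t=0: π = [0.2500, 0.1250, 0.1250, 0.1250, 0.2500, 0.1250]
t=1: π = [0.1154, 0.1346, 0.1827, 0.0962, 0.2500, 0.2212]
t=2: π = [0.1124, 0.1257, 0.1975, 0.1043, 0.2396, 0.2204]
t=3: π = [0.1123, 0.1265, 0.2004, 0.1036, 0.2361, 0.2211]
t=4: π = [0.1123, 0.1265, 0.2012, 0.1037, 0.2353, 0.2210]

π = [0.1123, 0.1265, 0.2012, 0.1037, 0.2353, 0.2210]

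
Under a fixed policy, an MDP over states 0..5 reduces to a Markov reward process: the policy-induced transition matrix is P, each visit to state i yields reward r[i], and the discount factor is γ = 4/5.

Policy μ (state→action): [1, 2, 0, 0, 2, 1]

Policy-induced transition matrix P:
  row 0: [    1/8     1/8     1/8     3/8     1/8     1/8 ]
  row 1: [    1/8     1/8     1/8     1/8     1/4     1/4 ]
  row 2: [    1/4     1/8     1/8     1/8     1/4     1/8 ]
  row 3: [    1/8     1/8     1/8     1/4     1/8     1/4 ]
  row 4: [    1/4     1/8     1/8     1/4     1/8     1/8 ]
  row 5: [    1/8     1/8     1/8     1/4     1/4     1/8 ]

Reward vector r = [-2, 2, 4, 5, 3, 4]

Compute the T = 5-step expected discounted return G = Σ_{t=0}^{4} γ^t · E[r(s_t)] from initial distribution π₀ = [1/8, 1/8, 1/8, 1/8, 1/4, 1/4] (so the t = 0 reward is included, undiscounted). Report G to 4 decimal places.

G = 9.5119

t=0: π = [0.1250, 0.1250, 0.1250, 0.1250, 0.2500, 0.2500], E[r] = 2.8750, γ^t·E[r] = 2.875000, running G = 2.875000
t=1: π = [0.1719, 0.1250, 0.1250, 0.2344, 0.1875, 0.1563], E[r] = 2.7656, γ^t·E[r] = 2.212500, running G = 5.087500
t=2: π = [0.1641, 0.1250, 0.1250, 0.2402, 0.1758, 0.1699], E[r] = 2.8301, γ^t·E[r] = 1.811250, running G = 6.898750
t=3: π = [0.1626, 0.1250, 0.1250, 0.2393, 0.1775, 0.1707], E[r] = 2.8362, γ^t·E[r] = 1.452125, running G = 8.350875
t=4: π = [0.1628, 0.1250, 0.1250, 0.2391, 0.1776, 0.1705], E[r] = 2.8346, γ^t·E[r] = 1.161063, running G = 9.511938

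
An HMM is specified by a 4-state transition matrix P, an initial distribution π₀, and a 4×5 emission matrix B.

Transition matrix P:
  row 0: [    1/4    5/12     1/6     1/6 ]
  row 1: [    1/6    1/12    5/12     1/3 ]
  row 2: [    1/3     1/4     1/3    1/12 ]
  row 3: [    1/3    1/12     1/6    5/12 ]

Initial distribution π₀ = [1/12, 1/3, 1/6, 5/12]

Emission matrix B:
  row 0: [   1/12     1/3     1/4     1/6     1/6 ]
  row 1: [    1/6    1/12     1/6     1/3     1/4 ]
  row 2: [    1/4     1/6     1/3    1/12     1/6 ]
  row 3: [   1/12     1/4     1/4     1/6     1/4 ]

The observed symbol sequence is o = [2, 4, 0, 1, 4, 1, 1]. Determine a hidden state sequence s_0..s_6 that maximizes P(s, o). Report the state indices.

t=0: δ = [2.083e-02, 5.556e-02, 5.556e-02, 1.042e-01]  (obs o_0=2)
t=1: δ = [5.787e-03, 3.472e-03, 3.858e-03, 1.085e-02]  ψ = [3, 2, 1, 3]  (obs o_1=4)
t=2: δ = [3.014e-04, 4.019e-04, 4.521e-04, 3.768e-04]  ψ = [3, 0, 3, 3]  (obs o_2=0)
t=3: δ = [5.023e-05, 1.047e-05, 2.791e-05, 3.925e-05]  ψ = [2, 0, 1, 3]  (obs o_3=1)
t=4: δ = [2.180e-06, 5.233e-06, 1.550e-06, 4.088e-06]  ψ = [3, 0, 2, 3]  (obs o_4=4)
t=5: δ = [4.542e-07, 7.571e-08, 3.634e-07, 4.361e-07]  ψ = [3, 0, 1, 1]  (obs o_5=1)
t=6: δ = [4.845e-08, 1.577e-08, 2.019e-08, 4.542e-08]  ψ = [3, 0, 2, 3]  (obs o_6=1)
backtrack: best end state = 0; path = [3, 3, 2, 0, 1, 3, 0]

path = [3, 3, 2, 0, 1, 3, 0]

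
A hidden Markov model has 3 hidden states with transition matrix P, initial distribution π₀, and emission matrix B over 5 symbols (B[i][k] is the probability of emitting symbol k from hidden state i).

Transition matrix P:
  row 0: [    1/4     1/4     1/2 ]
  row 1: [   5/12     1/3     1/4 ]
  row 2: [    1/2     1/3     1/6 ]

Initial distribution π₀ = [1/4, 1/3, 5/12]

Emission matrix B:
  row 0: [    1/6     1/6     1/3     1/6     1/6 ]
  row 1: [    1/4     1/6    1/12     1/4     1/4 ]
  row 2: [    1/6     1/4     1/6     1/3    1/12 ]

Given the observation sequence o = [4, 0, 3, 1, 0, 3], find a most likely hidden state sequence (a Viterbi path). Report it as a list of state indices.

path = [1, 1, 0, 2, 0, 2]

t=0: δ = [4.167e-02, 8.333e-02, 3.472e-02]  (obs o_0=4)
t=1: δ = [5.787e-03, 6.944e-03, 3.472e-03]  ψ = [1, 1, 0]  (obs o_1=0)
t=2: δ = [4.823e-04, 5.787e-04, 9.645e-04]  ψ = [1, 1, 0]  (obs o_2=3)
t=3: δ = [8.038e-05, 5.358e-05, 6.028e-05]  ψ = [2, 2, 0]  (obs o_3=1)
t=4: δ = [5.023e-06, 5.023e-06, 6.698e-06]  ψ = [2, 0, 0]  (obs o_4=0)
t=5: δ = [5.582e-07, 5.582e-07, 8.372e-07]  ψ = [2, 2, 0]  (obs o_5=3)
backtrack: best end state = 2; path = [1, 1, 0, 2, 0, 2]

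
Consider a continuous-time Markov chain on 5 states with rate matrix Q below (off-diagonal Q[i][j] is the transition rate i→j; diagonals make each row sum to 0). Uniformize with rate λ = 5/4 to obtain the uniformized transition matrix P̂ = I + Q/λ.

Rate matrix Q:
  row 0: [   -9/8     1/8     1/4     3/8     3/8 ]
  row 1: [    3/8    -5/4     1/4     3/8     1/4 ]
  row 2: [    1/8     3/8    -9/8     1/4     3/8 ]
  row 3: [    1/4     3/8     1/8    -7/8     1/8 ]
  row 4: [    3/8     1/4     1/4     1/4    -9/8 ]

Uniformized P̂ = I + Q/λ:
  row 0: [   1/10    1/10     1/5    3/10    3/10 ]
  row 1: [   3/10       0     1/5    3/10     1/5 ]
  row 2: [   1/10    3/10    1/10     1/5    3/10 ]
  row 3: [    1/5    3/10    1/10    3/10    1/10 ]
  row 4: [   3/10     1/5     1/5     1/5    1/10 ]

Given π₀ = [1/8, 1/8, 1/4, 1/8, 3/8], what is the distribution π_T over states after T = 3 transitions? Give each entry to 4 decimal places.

π = [0.2013, 0.1866, 0.1575, 0.2645, 0.1901]

t=0: π = [0.1250, 0.1250, 0.2500, 0.1250, 0.3750]
t=1: π = [0.2125, 0.2000, 0.1625, 0.2375, 0.1875]
t=2: π = [0.2013, 0.1788, 0.1600, 0.2650, 0.1950]
t=3: π = [0.2013, 0.1866, 0.1575, 0.2645, 0.1901]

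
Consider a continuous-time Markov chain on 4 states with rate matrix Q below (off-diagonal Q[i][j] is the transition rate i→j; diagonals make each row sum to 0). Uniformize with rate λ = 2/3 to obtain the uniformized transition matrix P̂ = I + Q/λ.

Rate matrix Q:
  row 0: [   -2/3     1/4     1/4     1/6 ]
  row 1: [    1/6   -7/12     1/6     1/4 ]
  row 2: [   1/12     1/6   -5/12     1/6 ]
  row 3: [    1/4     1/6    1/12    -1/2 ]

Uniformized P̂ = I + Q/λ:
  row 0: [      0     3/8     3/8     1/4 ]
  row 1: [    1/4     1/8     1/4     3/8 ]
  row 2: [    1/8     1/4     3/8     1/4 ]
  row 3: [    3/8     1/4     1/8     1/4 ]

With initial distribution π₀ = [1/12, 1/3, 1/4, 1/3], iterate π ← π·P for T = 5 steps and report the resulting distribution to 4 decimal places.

t=0: π = [0.0833, 0.3333, 0.2500, 0.3333]
t=1: π = [0.2396, 0.2188, 0.2500, 0.2917]
t=2: π = [0.1953, 0.2526, 0.2747, 0.2773]
t=3: π = [0.2015, 0.2428, 0.2741, 0.2816]
t=4: π = [0.2006, 0.2448, 0.2743, 0.2804]
t=5: π = [0.2006, 0.2445, 0.2743, 0.2806]

π = [0.2006, 0.2445, 0.2743, 0.2806]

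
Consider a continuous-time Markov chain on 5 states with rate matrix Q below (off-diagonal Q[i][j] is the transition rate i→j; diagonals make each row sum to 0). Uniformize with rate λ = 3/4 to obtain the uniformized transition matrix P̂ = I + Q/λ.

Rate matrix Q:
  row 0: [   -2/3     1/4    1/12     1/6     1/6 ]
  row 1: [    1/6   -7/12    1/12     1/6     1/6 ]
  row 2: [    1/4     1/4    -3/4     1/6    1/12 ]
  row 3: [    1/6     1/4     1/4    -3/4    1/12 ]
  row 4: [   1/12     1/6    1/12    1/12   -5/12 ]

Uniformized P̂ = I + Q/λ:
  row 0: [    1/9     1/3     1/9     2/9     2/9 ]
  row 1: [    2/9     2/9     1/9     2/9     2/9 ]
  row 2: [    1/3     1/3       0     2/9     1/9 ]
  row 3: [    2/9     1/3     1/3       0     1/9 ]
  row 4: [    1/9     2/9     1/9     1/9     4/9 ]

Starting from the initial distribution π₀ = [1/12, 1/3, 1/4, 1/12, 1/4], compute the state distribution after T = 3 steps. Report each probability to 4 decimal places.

t=0: π = [0.0833, 0.3333, 0.2500, 0.0833, 0.2500]
t=1: π = [0.2130, 0.2685, 0.1019, 0.1759, 0.2407]
t=2: π = [0.1831, 0.2767, 0.1389, 0.1564, 0.2449]
t=3: π = [0.1901, 0.2754, 0.1304, 0.1603, 0.2438]

π = [0.1901, 0.2754, 0.1304, 0.1603, 0.2438]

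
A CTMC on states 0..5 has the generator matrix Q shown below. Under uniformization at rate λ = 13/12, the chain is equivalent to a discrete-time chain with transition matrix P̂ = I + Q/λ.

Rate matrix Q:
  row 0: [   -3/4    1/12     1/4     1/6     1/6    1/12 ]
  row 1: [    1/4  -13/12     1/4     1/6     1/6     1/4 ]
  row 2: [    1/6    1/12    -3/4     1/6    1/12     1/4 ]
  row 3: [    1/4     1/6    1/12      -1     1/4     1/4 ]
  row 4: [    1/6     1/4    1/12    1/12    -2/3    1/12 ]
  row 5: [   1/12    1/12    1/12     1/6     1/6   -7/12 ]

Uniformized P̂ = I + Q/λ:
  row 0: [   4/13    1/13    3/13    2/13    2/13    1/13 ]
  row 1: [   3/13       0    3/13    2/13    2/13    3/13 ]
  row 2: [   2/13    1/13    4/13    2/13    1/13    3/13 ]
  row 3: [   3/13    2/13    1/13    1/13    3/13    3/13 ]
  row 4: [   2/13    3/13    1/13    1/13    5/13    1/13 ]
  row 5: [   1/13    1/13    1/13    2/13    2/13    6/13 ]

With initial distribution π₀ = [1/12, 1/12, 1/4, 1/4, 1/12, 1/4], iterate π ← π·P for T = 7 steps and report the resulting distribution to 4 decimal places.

t=0: π = [0.0833, 0.0833, 0.2500, 0.2500, 0.0833, 0.2500]
t=1: π = [0.1731, 0.1026, 0.1603, 0.1282, 0.1731, 0.2628]
t=2: π = [0.1780, 0.1055, 0.1563, 0.1307, 0.1913, 0.2382]
t=3: π = [0.1811, 0.1083, 0.1566, 0.1291, 0.1960, 0.2289]
t=4: π = [0.1824, 0.1087, 0.1576, 0.1288, 0.1970, 0.2256]
t=5: π = [0.1828, 0.1088, 0.1581, 0.1288, 0.1971, 0.2245]
t=6: π = [0.1830, 0.1088, 0.1583, 0.1288, 0.1971, 0.2241]
t=7: π = [0.1830, 0.1088, 0.1583, 0.1288, 0.1971, 0.2240]

π = [0.1830, 0.1088, 0.1583, 0.1288, 0.1971, 0.2240]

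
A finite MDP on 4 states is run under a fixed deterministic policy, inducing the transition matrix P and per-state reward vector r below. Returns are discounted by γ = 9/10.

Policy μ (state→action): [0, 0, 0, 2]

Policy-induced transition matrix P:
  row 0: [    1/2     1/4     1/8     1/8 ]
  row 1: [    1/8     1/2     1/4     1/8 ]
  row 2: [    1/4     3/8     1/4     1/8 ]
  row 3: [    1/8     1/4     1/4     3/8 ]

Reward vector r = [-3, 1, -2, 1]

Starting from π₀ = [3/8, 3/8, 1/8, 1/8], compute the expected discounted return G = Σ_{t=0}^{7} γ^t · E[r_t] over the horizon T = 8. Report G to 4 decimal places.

t=0: π = [0.3750, 0.3750, 0.1250, 0.1250], E[r] = -0.8750, γ^t·E[r] = -0.875000, running G = -0.875000
t=1: π = [0.2813, 0.3594, 0.2031, 0.1563], E[r] = -0.7344, γ^t·E[r] = -0.660938, running G = -1.535938
t=2: π = [0.2559, 0.3652, 0.2148, 0.1641], E[r] = -0.6680, γ^t·E[r] = -0.541055, running G = -2.076992
t=3: π = [0.2478, 0.3682, 0.2180, 0.1660], E[r] = -0.6453, γ^t·E[r] = -0.470397, running G = -2.547389
t=4: π = [0.2452, 0.3693, 0.2190, 0.1665], E[r] = -0.6378, γ^t·E[r] = -0.418452, running G = -2.965841
t=5: π = [0.2443, 0.3697, 0.2194, 0.1666], E[r] = -0.6353, γ^t·E[r] = -0.375161, running G = -3.341002
t=6: π = [0.2440, 0.3698, 0.2195, 0.1667], E[r] = -0.6345, γ^t·E[r] = -0.337219, running G = -3.678221
t=7: π = [0.2439, 0.3699, 0.2195, 0.1667], E[r] = -0.6343, γ^t·E[r] = -0.303371, running G = -3.981592

G = -3.9816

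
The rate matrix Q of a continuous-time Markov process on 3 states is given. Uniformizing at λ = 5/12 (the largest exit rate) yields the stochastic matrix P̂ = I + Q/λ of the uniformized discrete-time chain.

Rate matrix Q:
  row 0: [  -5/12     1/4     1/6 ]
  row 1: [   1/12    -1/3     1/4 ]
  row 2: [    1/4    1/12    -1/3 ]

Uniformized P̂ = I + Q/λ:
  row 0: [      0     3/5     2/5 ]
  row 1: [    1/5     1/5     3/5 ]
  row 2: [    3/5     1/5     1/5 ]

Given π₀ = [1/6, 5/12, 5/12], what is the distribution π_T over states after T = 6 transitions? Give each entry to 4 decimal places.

π = [0.2956, 0.3177, 0.3866]

t=0: π = [0.1667, 0.4167, 0.4167]
t=1: π = [0.3333, 0.2667, 0.4000]
t=2: π = [0.2933, 0.3333, 0.3733]
t=3: π = [0.2907, 0.3173, 0.3920]
t=4: π = [0.2987, 0.3163, 0.3851]
t=5: π = [0.2943, 0.3195, 0.3862]
t=6: π = [0.2956, 0.3177, 0.3866]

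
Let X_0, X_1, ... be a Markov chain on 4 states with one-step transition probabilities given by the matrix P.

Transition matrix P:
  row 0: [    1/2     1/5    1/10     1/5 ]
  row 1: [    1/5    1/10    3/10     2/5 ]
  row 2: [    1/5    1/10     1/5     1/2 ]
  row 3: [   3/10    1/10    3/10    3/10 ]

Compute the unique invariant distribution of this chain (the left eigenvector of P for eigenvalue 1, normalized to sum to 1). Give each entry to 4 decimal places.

π = [0.3318, 0.1332, 0.2124, 0.3226]

Balance equations π_j = Σ_i π_i·P[i][j]:
  π_0 = 1/2·π_0 + 1/5·π_1 + 1/5·π_2 + 3/10·π_3
  π_1 = 1/5·π_0 + 1/10·π_1 + 1/10·π_2 + 1/10·π_3
  π_2 = 1/10·π_0 + 3/10·π_1 + 1/5·π_2 + 3/10·π_3
  normalize: π_0 + π_1 + π_2 + π_3 = 1
Solving the linear system gives exactly π = [289/871, 116/871, 185/871, 281/871].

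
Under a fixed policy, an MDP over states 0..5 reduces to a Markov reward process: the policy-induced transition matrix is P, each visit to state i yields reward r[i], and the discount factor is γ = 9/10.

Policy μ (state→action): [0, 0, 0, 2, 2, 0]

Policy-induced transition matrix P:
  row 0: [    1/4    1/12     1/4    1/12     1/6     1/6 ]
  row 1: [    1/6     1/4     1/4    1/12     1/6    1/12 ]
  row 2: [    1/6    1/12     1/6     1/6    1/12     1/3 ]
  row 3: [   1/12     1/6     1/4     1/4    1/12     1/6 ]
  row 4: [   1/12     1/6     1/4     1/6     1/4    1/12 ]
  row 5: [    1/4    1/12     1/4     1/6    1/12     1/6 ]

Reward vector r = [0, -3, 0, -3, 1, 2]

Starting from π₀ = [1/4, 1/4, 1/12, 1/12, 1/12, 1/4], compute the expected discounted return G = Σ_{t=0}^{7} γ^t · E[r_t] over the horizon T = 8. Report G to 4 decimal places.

G = -2.0674

t=0: π = [0.2500, 0.2500, 0.0833, 0.0833, 0.0833, 0.2500], E[r] = -0.4167, γ^t·E[r] = -0.416667, running G = -0.416667
t=1: π = [0.1944, 0.1389, 0.2431, 0.1319, 0.1389, 0.1528], E[r] = -0.3681, γ^t·E[r] = -0.331250, running G = -0.747917
t=2: π = [0.1730, 0.1291, 0.2297, 0.1499, 0.1343, 0.1840], E[r] = -0.3345, γ^t·E[r] = -0.270938, running G = -1.018854
t=3: π = [0.1727, 0.1285, 0.2309, 0.1540, 0.1309, 0.1830], E[r] = -0.3506, γ^t·E[r] = -0.255586, running G = -1.274440
t=4: π = [0.1726, 0.1285, 0.2308, 0.1544, 0.1303, 0.1835], E[r] = -0.3514, γ^t·E[r] = -0.230523, running G = -1.504963
t=5: π = [0.1726, 0.1285, 0.2308, 0.1544, 0.1301, 0.1836], E[r] = -0.3515, γ^t·E[r] = -0.207545, running G = -1.712508
t=6: π = [0.1726, 0.1285, 0.2308, 0.1544, 0.1301, 0.1836], E[r] = -0.3514, γ^t·E[r] = -0.186774, running G = -1.899281
t=7: π = [0.1726, 0.1285, 0.2308, 0.1544, 0.1301, 0.1836], E[r] = -0.3514, γ^t·E[r] = -0.168091, running G = -2.067372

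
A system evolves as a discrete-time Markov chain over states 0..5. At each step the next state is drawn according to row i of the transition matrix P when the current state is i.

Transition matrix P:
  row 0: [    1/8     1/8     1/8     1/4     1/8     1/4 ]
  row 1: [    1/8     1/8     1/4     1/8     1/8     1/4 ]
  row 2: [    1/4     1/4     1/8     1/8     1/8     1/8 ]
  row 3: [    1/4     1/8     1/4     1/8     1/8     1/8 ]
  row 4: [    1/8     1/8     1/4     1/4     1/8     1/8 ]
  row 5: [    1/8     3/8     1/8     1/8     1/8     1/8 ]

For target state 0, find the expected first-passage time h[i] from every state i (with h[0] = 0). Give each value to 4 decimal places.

h = [0.0000, 5.9526, 5.2830, 5.1992, 5.8491, 6.0270]

First-step conditioning: h[0] = 0; for i ≠ 0, h[i] = 1 + Σ_k P[i][k]·h[k].
  h[1] = 1 + 1/8·h[1] + 1/4·h[2] + 1/8·h[3] + 1/8·h[4] + 1/4·h[5]
  h[2] = 1 + 1/4·h[1] + 1/8·h[2] + 1/8·h[3] + 1/8·h[4] + 1/8·h[5]
  h[3] = 1 + 1/8·h[1] + 1/4·h[2] + 1/8·h[3] + 1/8·h[4] + 1/8·h[5]
  h[4] = 1 + 1/8·h[1] + 1/4·h[2] + 1/4·h[3] + 1/8·h[4] + 1/8·h[5]
  h[5] = 1 + 3/8·h[1] + 1/8·h[2] + 1/8·h[3] + 1/8·h[4] + 1/8·h[5]
Solving the 5×5 linear system over states ≠ 0 gives exactly h = [0, 40960/6881, 36352/6881, 35776/6881, 40248/6881, 41472/6881] (h[0] = 0 is the target).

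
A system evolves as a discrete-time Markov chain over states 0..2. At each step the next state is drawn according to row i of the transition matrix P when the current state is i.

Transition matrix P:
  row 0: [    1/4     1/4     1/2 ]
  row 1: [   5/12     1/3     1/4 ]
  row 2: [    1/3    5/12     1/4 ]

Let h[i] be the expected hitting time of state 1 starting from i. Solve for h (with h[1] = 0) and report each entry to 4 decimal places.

First-step conditioning: h[1] = 0; for i ≠ 1, h[i] = 1 + Σ_k P[i][k]·h[k].
  h[0] = 1 + 1/4·h[0] + 1/2·h[2]
  h[2] = 1 + 1/3·h[0] + 1/4·h[2]
Solving the 2×2 linear system over states ≠ 1 gives exactly h = [60/19, 0, 52/19] (h[1] = 0 is the target).

h = [3.1579, 0.0000, 2.7368]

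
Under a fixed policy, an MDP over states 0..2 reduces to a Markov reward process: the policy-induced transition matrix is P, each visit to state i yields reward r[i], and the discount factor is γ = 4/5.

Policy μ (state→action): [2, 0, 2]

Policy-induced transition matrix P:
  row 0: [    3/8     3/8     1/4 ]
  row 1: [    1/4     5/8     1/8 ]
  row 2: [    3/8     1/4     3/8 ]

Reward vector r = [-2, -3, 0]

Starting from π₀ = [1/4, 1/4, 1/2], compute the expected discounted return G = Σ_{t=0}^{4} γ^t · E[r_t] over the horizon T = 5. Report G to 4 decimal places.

G = -5.8040

t=0: π = [0.2500, 0.2500, 0.5000], E[r] = -1.2500, γ^t·E[r] = -1.250000, running G = -1.250000
t=1: π = [0.3438, 0.3750, 0.2813], E[r] = -1.8125, γ^t·E[r] = -1.450000, running G = -2.700000
t=2: π = [0.3281, 0.4336, 0.2383], E[r] = -1.9570, γ^t·E[r] = -1.252500, running G = -3.952500
t=3: π = [0.3208, 0.4536, 0.2256], E[r] = -2.0024, γ^t·E[r] = -1.025250, running G = -4.977750
t=4: π = [0.3183, 0.4602, 0.2215], E[r] = -2.0172, γ^t·E[r] = -0.826250, running G = -5.804000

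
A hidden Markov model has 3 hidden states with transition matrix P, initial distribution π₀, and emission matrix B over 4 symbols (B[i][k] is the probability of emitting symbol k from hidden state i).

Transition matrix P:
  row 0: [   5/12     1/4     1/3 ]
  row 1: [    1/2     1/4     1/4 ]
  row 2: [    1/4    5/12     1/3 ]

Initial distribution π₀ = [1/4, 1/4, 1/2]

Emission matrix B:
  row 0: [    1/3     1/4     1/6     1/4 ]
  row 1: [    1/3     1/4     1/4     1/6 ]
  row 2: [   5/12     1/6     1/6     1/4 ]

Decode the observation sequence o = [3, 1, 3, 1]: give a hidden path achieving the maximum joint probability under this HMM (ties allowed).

path = [2, 1, 0, 0]

t=0: δ = [6.250e-02, 4.167e-02, 1.250e-01]  (obs o_0=3)
t=1: δ = [7.812e-03, 1.302e-02, 6.944e-03]  ψ = [2, 2, 2]  (obs o_1=1)
t=2: δ = [1.628e-03, 5.425e-04, 8.138e-04]  ψ = [1, 1, 1]  (obs o_2=3)
t=3: δ = [1.695e-04, 1.017e-04, 9.042e-05]  ψ = [0, 0, 0]  (obs o_3=1)
backtrack: best end state = 0; path = [2, 1, 0, 0]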